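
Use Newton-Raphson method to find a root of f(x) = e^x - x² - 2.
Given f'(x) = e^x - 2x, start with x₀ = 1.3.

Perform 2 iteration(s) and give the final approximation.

f(x) = e^x - x² - 2
f'(x) = e^x - 2x
x₀ = 1.3

Newton-Raphson formula: x_{n+1} = x_n - f(x_n)/f'(x_n)

Iteration 1:
  f(1.300000) = -0.020703
  f'(1.300000) = 1.069297
  x_1 = 1.300000 - (-0.020703)/1.069297 = 1.319362
Iteration 2:
  f(1.319362) = 0.000317
  f'(1.319362) = 1.102309
  x_2 = 1.319362 - 0.000317/1.102309 = 1.319074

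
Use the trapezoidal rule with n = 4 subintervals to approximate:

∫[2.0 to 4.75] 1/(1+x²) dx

f(x) = 1/(1+x²)
a = 2.0, b = 4.75, n = 4
h = (b - a)/n = 0.687500

Trapezoidal rule: (h/2)[f(x₀) + 2f(x₁) + 2f(x₂) + ... + f(xₙ)]

x_0 = 2.0000, f(x_0) = 0.200000, coefficient = 1
x_1 = 2.6875, f(x_1) = 0.121615, coefficient = 2
x_2 = 3.3750, f(x_2) = 0.080706, coefficient = 2
x_3 = 4.0625, f(x_3) = 0.057130, coefficient = 2
x_4 = 4.7500, f(x_4) = 0.042440, coefficient = 1

I ≈ (0.687500/2) × 0.761343 = 0.261712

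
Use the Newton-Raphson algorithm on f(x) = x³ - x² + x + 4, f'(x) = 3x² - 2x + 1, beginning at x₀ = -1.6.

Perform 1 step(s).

f(x) = x³ - x² + x + 4
f'(x) = 3x² - 2x + 1
x₀ = -1.6

Newton-Raphson formula: x_{n+1} = x_n - f(x_n)/f'(x_n)

Iteration 1:
  f(-1.600000) = -4.256000
  f'(-1.600000) = 11.880000
  x_1 = -1.600000 - (-4.256000)/11.880000 = -1.241751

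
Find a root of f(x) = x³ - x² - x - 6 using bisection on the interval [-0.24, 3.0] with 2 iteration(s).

f(x) = x³ - x² - x - 6
Initial interval: [-0.24, 3.0]

Iteration 1:
  c_1 = (-0.240000 + 3.000000)/2 = 1.380000
  f(c_1) = f(1.380000) = -6.656328
  f(a) × f(c) ≥ 0, new interval: [1.380000, 3.000000]
Iteration 2:
  c_2 = (1.380000 + 3.000000)/2 = 2.190000
  f(c_2) = f(2.190000) = -2.482641
  f(a) × f(c) ≥ 0, new interval: [2.190000, 3.000000]

After 2 iteration(s), the approximation is c_2 = 2.190000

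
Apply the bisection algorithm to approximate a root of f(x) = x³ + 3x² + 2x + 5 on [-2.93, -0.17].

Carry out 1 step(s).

f(x) = x³ + 3x² + 2x + 5
Initial interval: [-2.93, -0.17]

Iteration 1:
  c_1 = (-2.930000 + (-0.170000))/2 = -1.550000
  f(c_1) = f(-1.550000) = 5.383625
  f(a) × f(c) < 0, new interval: [-2.930000, -1.550000]

After 1 iteration(s), the approximation is c_1 = -1.550000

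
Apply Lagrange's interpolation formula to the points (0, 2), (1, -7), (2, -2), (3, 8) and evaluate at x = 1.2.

Lagrange interpolation formula:
P(x) = Σ yᵢ × Lᵢ(x)
where Lᵢ(x) = Π_{j≠i} (x - xⱼ)/(xᵢ - xⱼ)

L_0(1.2) = (1.2 - 1)/(0 - 1) × (1.2 - 2)/(0 - 2) × (1.2 - 3)/(0 - 3) = -0.048000
L_1(1.2) = (1.2 - 0)/(1 - 0) × (1.2 - 2)/(1 - 2) × (1.2 - 3)/(1 - 3) = 0.864000
L_2(1.2) = (1.2 - 0)/(2 - 0) × (1.2 - 1)/(2 - 1) × (1.2 - 3)/(2 - 3) = 0.216000
L_3(1.2) = (1.2 - 0)/(3 - 0) × (1.2 - 1)/(3 - 1) × (1.2 - 2)/(3 - 2) = -0.032000

P(1.2) = 2×L_0(1.2) + (-7)×L_1(1.2) + (-2)×L_2(1.2) + 8×L_3(1.2)
P(1.2) = -6.832000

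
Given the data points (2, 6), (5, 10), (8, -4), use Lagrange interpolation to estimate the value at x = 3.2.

Lagrange interpolation formula:
P(x) = Σ yᵢ × Lᵢ(x)
where Lᵢ(x) = Π_{j≠i} (x - xⱼ)/(xᵢ - xⱼ)

L_0(3.2) = (3.2 - 5)/(2 - 5) × (3.2 - 8)/(2 - 8) = 0.480000
L_1(3.2) = (3.2 - 2)/(5 - 2) × (3.2 - 8)/(5 - 8) = 0.640000
L_2(3.2) = (3.2 - 2)/(8 - 2) × (3.2 - 5)/(8 - 5) = -0.120000

P(3.2) = 6×L_0(3.2) + 10×L_1(3.2) + (-4)×L_2(3.2)
P(3.2) = 9.760000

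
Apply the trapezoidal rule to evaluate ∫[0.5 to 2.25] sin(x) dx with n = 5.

f(x) = sin(x)
a = 0.5, b = 2.25, n = 5
h = (b - a)/n = 0.350000

Trapezoidal rule: (h/2)[f(x₀) + 2f(x₁) + 2f(x₂) + ... + f(xₙ)]

x_0 = 0.5000, f(x_0) = 0.479426, coefficient = 1
x_1 = 0.8500, f(x_1) = 0.751280, coefficient = 2
x_2 = 1.2000, f(x_2) = 0.932039, coefficient = 2
x_3 = 1.5500, f(x_3) = 0.999784, coefficient = 2
x_4 = 1.9000, f(x_4) = 0.946300, coefficient = 2
x_5 = 2.2500, f(x_5) = 0.778073, coefficient = 1

I ≈ (0.350000/2) × 8.516305 = 1.490353
Exact value: 1.505756
Error: 0.015403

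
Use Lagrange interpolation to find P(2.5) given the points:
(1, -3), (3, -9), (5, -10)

Lagrange interpolation formula:
P(x) = Σ yᵢ × Lᵢ(x)
where Lᵢ(x) = Π_{j≠i} (x - xⱼ)/(xᵢ - xⱼ)

L_0(2.5) = (2.5 - 3)/(1 - 3) × (2.5 - 5)/(1 - 5) = 0.156250
L_1(2.5) = (2.5 - 1)/(3 - 1) × (2.5 - 5)/(3 - 5) = 0.937500
L_2(2.5) = (2.5 - 1)/(5 - 1) × (2.5 - 3)/(5 - 3) = -0.093750

P(2.5) = (-3)×L_0(2.5) + (-9)×L_1(2.5) + (-10)×L_2(2.5)
P(2.5) = -7.968750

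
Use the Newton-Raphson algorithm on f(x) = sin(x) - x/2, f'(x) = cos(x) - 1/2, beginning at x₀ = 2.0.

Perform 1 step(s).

f(x) = sin(x) - x/2
f'(x) = cos(x) - 1/2
x₀ = 2.0

Newton-Raphson formula: x_{n+1} = x_n - f(x_n)/f'(x_n)

Iteration 1:
  f(2.000000) = -0.090703
  f'(2.000000) = -0.916147
  x_1 = 2.000000 - (-0.090703)/(-0.916147) = 1.900996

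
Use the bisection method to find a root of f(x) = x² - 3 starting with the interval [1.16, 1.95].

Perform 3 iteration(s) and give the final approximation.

f(x) = x² - 3
Initial interval: [1.16, 1.95]

Iteration 1:
  c_1 = (1.160000 + 1.950000)/2 = 1.555000
  f(c_1) = f(1.555000) = -0.581975
  f(a) × f(c) ≥ 0, new interval: [1.555000, 1.950000]
Iteration 2:
  c_2 = (1.555000 + 1.950000)/2 = 1.752500
  f(c_2) = f(1.752500) = 0.071256
  f(a) × f(c) < 0, new interval: [1.555000, 1.752500]
Iteration 3:
  c_3 = (1.555000 + 1.752500)/2 = 1.653750
  f(c_3) = f(1.653750) = -0.265111
  f(a) × f(c) ≥ 0, new interval: [1.653750, 1.752500]

After 3 iteration(s), the approximation is c_3 = 1.653750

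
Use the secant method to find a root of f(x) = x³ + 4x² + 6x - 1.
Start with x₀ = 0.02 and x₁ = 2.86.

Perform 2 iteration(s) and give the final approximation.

f(x) = x³ + 4x² + 6x - 1
x₀ = 0.02, x₁ = 2.86

Secant formula: x_{n+1} = x_n - f(x_n)(x_n - x_{n-1})/(f(x_n) - f(x_{n-1}))

Iteration 1:
  f(0.020000) = -0.878392
  f(2.860000) = 72.272056
  x_2 = 2.860000 - 72.272056×(2.860000 - 0.020000)/(72.272056 - (-0.878392))
       = 0.054103
Iteration 2:
  f(2.860000) = 72.272056
  f(0.054103) = -0.663517
  x_3 = 0.054103 - (-0.663517)×(0.054103 - 2.860000)/(-0.663517 - 72.272056)
       = 0.079629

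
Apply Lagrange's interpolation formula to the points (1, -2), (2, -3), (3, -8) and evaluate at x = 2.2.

Lagrange interpolation formula:
P(x) = Σ yᵢ × Lᵢ(x)
where Lᵢ(x) = Π_{j≠i} (x - xⱼ)/(xᵢ - xⱼ)

L_0(2.2) = (2.2 - 2)/(1 - 2) × (2.2 - 3)/(1 - 3) = -0.080000
L_1(2.2) = (2.2 - 1)/(2 - 1) × (2.2 - 3)/(2 - 3) = 0.960000
L_2(2.2) = (2.2 - 1)/(3 - 1) × (2.2 - 2)/(3 - 2) = 0.120000

P(2.2) = (-2)×L_0(2.2) + (-3)×L_1(2.2) + (-8)×L_2(2.2)
P(2.2) = -3.680000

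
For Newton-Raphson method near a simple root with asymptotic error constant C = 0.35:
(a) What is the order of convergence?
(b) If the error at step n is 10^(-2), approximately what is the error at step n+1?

(a) Newton-Raphson has quadratic (order 2) convergence near simple roots.
    This means |e_{n+1}| ≈ C|e_n|².

(b) With |e_n| = 10^(-2) and C = 0.35:
    |e_{n+1}| ≈ 0.35 × (10^(-2))² = 0.35 × 10^(-4)

(a) 2 (quadratic); (b) |e_{n+1}| ≈ 3.500e-05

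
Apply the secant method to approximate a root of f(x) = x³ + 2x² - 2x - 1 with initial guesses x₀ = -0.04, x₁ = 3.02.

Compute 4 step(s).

f(x) = x³ + 2x² - 2x - 1
x₀ = -0.04, x₁ = 3.02

Secant formula: x_{n+1} = x_n - f(x_n)(x_n - x_{n-1})/(f(x_n) - f(x_{n-1}))

Iteration 1:
  f(-0.040000) = -0.916864
  f(3.020000) = 38.744408
  x_2 = 3.020000 - 38.744408×(3.020000 - (-0.040000))/(38.744408 - (-0.916864))
       = 0.030739
Iteration 2:
  f(3.020000) = 38.744408
  f(0.030739) = -1.059559
  x_3 = 0.030739 - (-1.059559)×(0.030739 - 3.020000)/(-1.059559 - 38.744408)
       = 0.110312
Iteration 3:
  f(0.030739) = -1.059559
  f(0.110312) = -1.194944
  x_4 = 0.110312 - (-1.194944)×(0.110312 - 0.030739)/(-1.194944 - (-1.059559))
       = -0.592020
Iteration 4:
  f(0.110312) = -1.194944
  f(-0.592020) = 0.677521
  x_5 = -0.592020 - 0.677521×(-0.592020 - 0.110312)/(0.677521 - (-1.194944))
       = -0.337893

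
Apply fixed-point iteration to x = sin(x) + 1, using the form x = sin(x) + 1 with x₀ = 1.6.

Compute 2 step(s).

Equation: x = sin(x) + 1
Fixed-point form: x = sin(x) + 1
x₀ = 1.6

x_1 = g(1.600000) = 1.999574
x_2 = g(1.999574) = 1.909475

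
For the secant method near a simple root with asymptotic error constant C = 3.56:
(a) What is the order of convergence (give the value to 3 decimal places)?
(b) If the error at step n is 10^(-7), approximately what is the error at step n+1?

(a) Secant method has superlinear convergence with order φ = (1+√5)/2 ≈ 1.618.
    This means |e_{n+1}| ≈ C|e_n|^1.618.

(b) With |e_n| = 10^(-7) and C = 3.56:
    |e_{n+1}| ≈ 3.56 × (10^(-7))^1.618 = 3.56 × 10^(-11.33)

(a) ≈ 1.618 (golden ratio); (b) |e_{n+1}| ≈ 1.680e-11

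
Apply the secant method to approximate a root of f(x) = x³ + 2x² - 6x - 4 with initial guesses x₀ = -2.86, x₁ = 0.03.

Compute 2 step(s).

f(x) = x³ + 2x² - 6x - 4
x₀ = -2.86, x₁ = 0.03

Secant formula: x_{n+1} = x_n - f(x_n)(x_n - x_{n-1})/(f(x_n) - f(x_{n-1}))

Iteration 1:
  f(-2.860000) = 6.125544
  f(0.030000) = -4.178173
  x_2 = 0.030000 - (-4.178173)×(0.030000 - (-2.860000))/(-4.178173 - 6.125544)
       = -1.141899
Iteration 2:
  f(0.030000) = -4.178173
  f(-1.141899) = 3.970303
  x_3 = -1.141899 - 3.970303×(-1.141899 - 0.030000)/(3.970303 - (-4.178173))
       = -0.570897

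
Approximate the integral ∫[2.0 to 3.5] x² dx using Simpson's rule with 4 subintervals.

f(x) = x²
a = 2.0, b = 3.5, n = 4
h = (b - a)/n = 0.375000

Simpson's rule: (h/3)[f(x₀) + 4f(x₁) + 2f(x₂) + ... + f(xₙ)]

x_0 = 2.0000, f(x_0) = 4.000000, coefficient = 1
x_1 = 2.3750, f(x_1) = 5.640625, coefficient = 4
x_2 = 2.7500, f(x_2) = 7.562500, coefficient = 2
x_3 = 3.1250, f(x_3) = 9.765625, coefficient = 4
x_4 = 3.5000, f(x_4) = 12.250000, coefficient = 1

I ≈ (0.375000/3) × 93.000000 = 11.625000
Exact value: 11.625000
Error: 0.000000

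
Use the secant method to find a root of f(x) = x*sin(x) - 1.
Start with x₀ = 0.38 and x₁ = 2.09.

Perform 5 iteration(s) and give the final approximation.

f(x) = x*sin(x) - 1
x₀ = 0.38, x₁ = 2.09

Secant formula: x_{n+1} = x_n - f(x_n)(x_n - x_{n-1})/(f(x_n) - f(x_{n-1}))

Iteration 1:
  f(0.380000) = -0.859050
  f(2.090000) = 0.814568
  x_2 = 2.090000 - 0.814568×(2.090000 - 0.380000)/(0.814568 - (-0.859050))
       = 1.257724
Iteration 2:
  f(2.090000) = 0.814568
  f(1.257724) = 0.196589
  x_3 = 1.257724 - 0.196589×(1.257724 - 2.090000)/(0.196589 - 0.814568)
       = 0.992965
Iteration 3:
  f(1.257724) = 0.196589
  f(0.992965) = -0.168244
  x_4 = 0.992965 - (-0.168244)×(0.992965 - 1.257724)/(-0.168244 - 0.196589)
       = 1.115060
Iteration 4:
  f(0.992965) = -0.168244
  f(1.115060) = 0.001253
  x_5 = 1.115060 - 0.001253×(1.115060 - 0.992965)/(0.001253 - (-0.168244))
       = 1.114157
Iteration 5:
  f(1.115060) = 0.001253
  f(1.114157) = 0.000000
  x_6 = 1.114157 - 0.000000×(1.114157 - 1.115060)/(0.000000 - 0.001253)
       = 1.114157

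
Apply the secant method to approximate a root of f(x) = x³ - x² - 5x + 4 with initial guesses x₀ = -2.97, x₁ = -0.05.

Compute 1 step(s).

f(x) = x³ - x² - 5x + 4
x₀ = -2.97, x₁ = -0.05

Secant formula: x_{n+1} = x_n - f(x_n)(x_n - x_{n-1})/(f(x_n) - f(x_{n-1}))

Iteration 1:
  f(-2.970000) = -16.168973
  f(-0.050000) = 4.247375
  x_2 = -0.050000 - 4.247375×(-0.050000 - (-2.970000))/(4.247375 - (-16.168973))
       = -0.657471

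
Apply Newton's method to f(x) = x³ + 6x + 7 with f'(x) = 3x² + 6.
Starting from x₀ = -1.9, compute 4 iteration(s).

f(x) = x³ + 6x + 7
f'(x) = 3x² + 6
x₀ = -1.9

Newton-Raphson formula: x_{n+1} = x_n - f(x_n)/f'(x_n)

Iteration 1:
  f(-1.900000) = -11.259000
  f'(-1.900000) = 16.830000
  x_1 = -1.900000 - (-11.259000)/16.830000 = -1.231016
Iteration 2:
  f(-1.231016) = -2.251579
  f'(-1.231016) = 10.546201
  x_2 = -1.231016 - (-2.251579)/10.546201 = -1.017519
Iteration 3:
  f(-1.017519) = -0.158601
  f'(-1.017519) = 9.106037
  x_3 = -1.017519 - (-0.158601)/9.106037 = -1.000102
Iteration 4:
  f(-1.000102) = -0.000921
  f'(-1.000102) = 9.000614
  x_4 = -1.000102 - (-0.000921)/9.000614 = -1.000000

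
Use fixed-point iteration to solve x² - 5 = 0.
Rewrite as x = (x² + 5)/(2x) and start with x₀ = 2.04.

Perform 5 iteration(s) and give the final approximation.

Equation: x² - 5 = 0
Fixed-point form: x = (x² + 5)/(2x)
x₀ = 2.04

x_1 = g(2.040000) = 2.245490
x_2 = g(2.245490) = 2.236088
x_3 = g(2.236088) = 2.236068
x_4 = g(2.236068) = 2.236068
x_5 = g(2.236068) = 2.236068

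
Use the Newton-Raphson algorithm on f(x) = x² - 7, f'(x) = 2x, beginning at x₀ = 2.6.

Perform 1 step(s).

f(x) = x² - 7
f'(x) = 2x
x₀ = 2.6

Newton-Raphson formula: x_{n+1} = x_n - f(x_n)/f'(x_n)

Iteration 1:
  f(2.600000) = -0.240000
  f'(2.600000) = 5.200000
  x_1 = 2.600000 - (-0.240000)/5.200000 = 2.646154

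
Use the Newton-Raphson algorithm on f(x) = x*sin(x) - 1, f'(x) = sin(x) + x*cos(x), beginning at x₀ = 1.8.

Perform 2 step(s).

f(x) = x*sin(x) - 1
f'(x) = sin(x) + x*cos(x)
x₀ = 1.8

Newton-Raphson formula: x_{n+1} = x_n - f(x_n)/f'(x_n)

Iteration 1:
  f(1.800000) = 0.752926
  f'(1.800000) = 0.564884
  x_1 = 1.800000 - 0.752926/0.564884 = 0.467114
Iteration 2:
  f(0.467114) = -0.789653
  f'(0.467114) = 0.867384
  x_2 = 0.467114 - (-0.789653)/0.867384 = 1.377499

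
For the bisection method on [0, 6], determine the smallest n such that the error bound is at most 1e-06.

We need (b-a)/2^n ≤ 1e-06
(6 - 0)/2^n ≤ 1e-06
6/2^n ≤ 1e-06
2^n ≥ 6000000
n ≥ log₂(6000000) = 22.52
n ≥ 23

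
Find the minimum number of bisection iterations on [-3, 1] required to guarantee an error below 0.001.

We need (b-a)/2^n ≤ 0.001
(1 - (-3))/2^n ≤ 0.001
4/2^n ≤ 0.001
2^n ≥ 4000
n ≥ log₂(4000) = 11.97
n ≥ 12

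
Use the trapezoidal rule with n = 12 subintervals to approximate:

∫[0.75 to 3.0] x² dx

f(x) = x²
a = 0.75, b = 3.0, n = 12
h = (b - a)/n = 0.187500

Trapezoidal rule: (h/2)[f(x₀) + 2f(x₁) + 2f(x₂) + ... + f(xₙ)]

x_0 = 0.7500, f(x_0) = 0.562500, coefficient = 1
x_1 = 0.9375, f(x_1) = 0.878906, coefficient = 2
x_2 = 1.1250, f(x_2) = 1.265625, coefficient = 2
x_3 = 1.3125, f(x_3) = 1.722656, coefficient = 2
x_4 = 1.5000, f(x_4) = 2.250000, coefficient = 2
x_5 = 1.6875, f(x_5) = 2.847656, coefficient = 2
x_6 = 1.8750, f(x_6) = 3.515625, coefficient = 2
x_7 = 2.0625, f(x_7) = 4.253906, coefficient = 2
x_8 = 2.2500, f(x_8) = 5.062500, coefficient = 2
x_9 = 2.4375, f(x_9) = 5.941406, coefficient = 2
x_10 = 2.6250, f(x_10) = 6.890625, coefficient = 2
x_11 = 2.8125, f(x_11) = 7.910156, coefficient = 2
x_12 = 3.0000, f(x_12) = 9.000000, coefficient = 1

I ≈ (0.187500/2) × 94.640625 = 8.872559
Exact value: 8.859375
Error: 0.013184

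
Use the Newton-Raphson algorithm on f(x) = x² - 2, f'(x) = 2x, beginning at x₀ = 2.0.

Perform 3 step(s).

f(x) = x² - 2
f'(x) = 2x
x₀ = 2.0

Newton-Raphson formula: x_{n+1} = x_n - f(x_n)/f'(x_n)

Iteration 1:
  f(2.000000) = 2.000000
  f'(2.000000) = 4.000000
  x_1 = 2.000000 - 2.000000/4.000000 = 1.500000
Iteration 2:
  f(1.500000) = 0.250000
  f'(1.500000) = 3.000000
  x_2 = 1.500000 - 0.250000/3.000000 = 1.416667
Iteration 3:
  f(1.416667) = 0.006944
  f'(1.416667) = 2.833333
  x_3 = 1.416667 - 0.006944/2.833333 = 1.414216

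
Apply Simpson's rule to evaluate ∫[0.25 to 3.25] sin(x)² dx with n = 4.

f(x) = sin(x)²
a = 0.25, b = 3.25, n = 4
h = (b - a)/n = 0.750000

Simpson's rule: (h/3)[f(x₀) + 4f(x₁) + 2f(x₂) + ... + f(xₙ)]

x_0 = 0.2500, f(x_0) = 0.061209, coefficient = 1
x_1 = 1.0000, f(x_1) = 0.708073, coefficient = 4
x_2 = 1.7500, f(x_2) = 0.968228, coefficient = 2
x_3 = 2.5000, f(x_3) = 0.358169, coefficient = 4
x_4 = 3.2500, f(x_4) = 0.011706, coefficient = 1

I ≈ (0.750000/3) × 6.274341 = 1.568585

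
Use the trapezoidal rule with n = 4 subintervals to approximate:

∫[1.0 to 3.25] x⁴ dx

f(x) = x⁴
a = 1.0, b = 3.25, n = 4
h = (b - a)/n = 0.562500

Trapezoidal rule: (h/2)[f(x₀) + 2f(x₁) + 2f(x₂) + ... + f(xₙ)]

x_0 = 1.0000, f(x_0) = 1.000000, coefficient = 1
x_1 = 1.5625, f(x_1) = 5.960464, coefficient = 2
x_2 = 2.1250, f(x_2) = 20.390869, coefficient = 2
x_3 = 2.6875, f(x_3) = 52.166763, coefficient = 2
x_4 = 3.2500, f(x_4) = 111.566406, coefficient = 1

I ≈ (0.562500/2) × 269.602600 = 75.825731
Exact value: 72.318164
Error: 3.507567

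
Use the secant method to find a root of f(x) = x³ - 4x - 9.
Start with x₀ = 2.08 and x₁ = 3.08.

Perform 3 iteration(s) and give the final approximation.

f(x) = x³ - 4x - 9
x₀ = 2.08, x₁ = 3.08

Secant formula: x_{n+1} = x_n - f(x_n)(x_n - x_{n-1})/(f(x_n) - f(x_{n-1}))

Iteration 1:
  f(2.080000) = -8.321088
  f(3.080000) = 7.898112
  x_2 = 3.080000 - 7.898112×(3.080000 - 2.080000)/(7.898112 - (-8.321088))
       = 2.593039
Iteration 2:
  f(3.080000) = 7.898112
  f(2.593039) = -1.936942
  x_3 = 2.593039 - (-1.936942)×(2.593039 - 3.080000)/(-1.936942 - 7.898112)
       = 2.688943
Iteration 3:
  f(2.593039) = -1.936942
  f(2.688943) = -0.313605
  x_4 = 2.688943 - (-0.313605)×(2.688943 - 2.593039)/(-0.313605 - (-1.936942))
       = 2.707470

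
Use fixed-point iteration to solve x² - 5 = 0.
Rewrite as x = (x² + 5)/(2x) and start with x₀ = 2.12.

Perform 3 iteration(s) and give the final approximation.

Equation: x² - 5 = 0
Fixed-point form: x = (x² + 5)/(2x)
x₀ = 2.12

x_1 = g(2.120000) = 2.239245
x_2 = g(2.239245) = 2.236070
x_3 = g(2.236070) = 2.236068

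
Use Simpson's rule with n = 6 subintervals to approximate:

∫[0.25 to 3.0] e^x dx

f(x) = e^x
a = 0.25, b = 3.0, n = 6
h = (b - a)/n = 0.458333

Simpson's rule: (h/3)[f(x₀) + 4f(x₁) + 2f(x₂) + ... + f(xₙ)]

x_0 = 0.2500, f(x_0) = 1.284025, coefficient = 1
x_1 = 0.7083, f(x_1) = 2.030604, coefficient = 4
x_2 = 1.1667, f(x_2) = 3.211271, coefficient = 2
x_3 = 1.6250, f(x_3) = 5.078419, coefficient = 4
x_4 = 2.0833, f(x_4) = 8.031195, coefficient = 2
x_5 = 2.5417, f(x_5) = 12.700821, coefficient = 4
x_6 = 3.0000, f(x_6) = 20.085537, coefficient = 1

I ≈ (0.458333/3) × 123.093871 = 18.806008
Exact value: 18.801512
Error: 0.004497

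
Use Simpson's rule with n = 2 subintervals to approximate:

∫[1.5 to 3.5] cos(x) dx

f(x) = cos(x)
a = 1.5, b = 3.5, n = 2
h = (b - a)/n = 1.000000

Simpson's rule: (h/3)[f(x₀) + 4f(x₁) + 2f(x₂) + ... + f(xₙ)]

x_0 = 1.5000, f(x_0) = 0.070737, coefficient = 1
x_1 = 2.5000, f(x_1) = -0.801144, coefficient = 4
x_2 = 3.5000, f(x_2) = -0.936457, coefficient = 1

I ≈ (1.000000/3) × -4.070294 = -1.356765
Exact value: -1.348278
Error: 0.008486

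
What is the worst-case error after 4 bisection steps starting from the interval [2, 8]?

Bisection error bound: |error| ≤ (b-a)/2^n
|error| ≤ (8 - 2)/2^4 = 6/2^4
|error| ≤ 0.3750000000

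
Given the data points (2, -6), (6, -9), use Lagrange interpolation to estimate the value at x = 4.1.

Lagrange interpolation formula:
P(x) = Σ yᵢ × Lᵢ(x)
where Lᵢ(x) = Π_{j≠i} (x - xⱼ)/(xᵢ - xⱼ)

L_0(4.1) = (4.1 - 6)/(2 - 6) = 0.475000
L_1(4.1) = (4.1 - 2)/(6 - 2) = 0.525000

P(4.1) = (-6)×L_0(4.1) + (-9)×L_1(4.1)
P(4.1) = -7.575000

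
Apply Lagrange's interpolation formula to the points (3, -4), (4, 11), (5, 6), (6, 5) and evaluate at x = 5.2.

Lagrange interpolation formula:
P(x) = Σ yᵢ × Lᵢ(x)
where Lᵢ(x) = Π_{j≠i} (x - xⱼ)/(xᵢ - xⱼ)

L_0(5.2) = (5.2 - 4)/(3 - 4) × (5.2 - 5)/(3 - 5) × (5.2 - 6)/(3 - 6) = 0.032000
L_1(5.2) = (5.2 - 3)/(4 - 3) × (5.2 - 5)/(4 - 5) × (5.2 - 6)/(4 - 6) = -0.176000
L_2(5.2) = (5.2 - 3)/(5 - 3) × (5.2 - 4)/(5 - 4) × (5.2 - 6)/(5 - 6) = 1.056000
L_3(5.2) = (5.2 - 3)/(6 - 3) × (5.2 - 4)/(6 - 4) × (5.2 - 5)/(6 - 5) = 0.088000

P(5.2) = (-4)×L_0(5.2) + 11×L_1(5.2) + 6×L_2(5.2) + 5×L_3(5.2)
P(5.2) = 4.712000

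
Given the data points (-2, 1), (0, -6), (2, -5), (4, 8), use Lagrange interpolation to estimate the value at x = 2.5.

Lagrange interpolation formula:
P(x) = Σ yᵢ × Lᵢ(x)
where Lᵢ(x) = Π_{j≠i} (x - xⱼ)/(xᵢ - xⱼ)

L_0(2.5) = (2.5 - 0)/(-2 - 0) × (2.5 - 2)/(-2 - 2) × (2.5 - 4)/(-2 - 4) = 0.039062
L_1(2.5) = (2.5 - (-2))/(0 - (-2)) × (2.5 - 2)/(0 - 2) × (2.5 - 4)/(0 - 4) = -0.210938
L_2(2.5) = (2.5 - (-2))/(2 - (-2)) × (2.5 - 0)/(2 - 0) × (2.5 - 4)/(2 - 4) = 1.054688
L_3(2.5) = (2.5 - (-2))/(4 - (-2)) × (2.5 - 0)/(4 - 0) × (2.5 - 2)/(4 - 2) = 0.117188

P(2.5) = 1×L_0(2.5) + (-6)×L_1(2.5) + (-5)×L_2(2.5) + 8×L_3(2.5)
P(2.5) = -3.031250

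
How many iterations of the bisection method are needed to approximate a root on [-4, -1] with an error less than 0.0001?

We need (b-a)/2^n ≤ 0.0001
(-1 - (-4))/2^n ≤ 0.0001
3/2^n ≤ 0.0001
2^n ≥ 30000
n ≥ log₂(30000) = 14.87
n ≥ 15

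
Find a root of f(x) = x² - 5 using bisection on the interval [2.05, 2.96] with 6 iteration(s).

f(x) = x² - 5
Initial interval: [2.05, 2.96]

Iteration 1:
  c_1 = (2.050000 + 2.960000)/2 = 2.505000
  f(c_1) = f(2.505000) = 1.275025
  f(a) × f(c) < 0, new interval: [2.050000, 2.505000]
Iteration 2:
  c_2 = (2.050000 + 2.505000)/2 = 2.277500
  f(c_2) = f(2.277500) = 0.187006
  f(a) × f(c) < 0, new interval: [2.050000, 2.277500]
Iteration 3:
  c_3 = (2.050000 + 2.277500)/2 = 2.163750
  f(c_3) = f(2.163750) = -0.318186
  f(a) × f(c) ≥ 0, new interval: [2.163750, 2.277500]
Iteration 4:
  c_4 = (2.163750 + 2.277500)/2 = 2.220625
  f(c_4) = f(2.220625) = -0.068825
  f(a) × f(c) ≥ 0, new interval: [2.220625, 2.277500]
Iteration 5:
  c_5 = (2.220625 + 2.277500)/2 = 2.249062
  f(c_5) = f(2.249062) = 0.058282
  f(a) × f(c) < 0, new interval: [2.220625, 2.249062]
Iteration 6:
  c_6 = (2.220625 + 2.249062)/2 = 2.234844
  f(c_6) = f(2.234844) = -0.005473
  f(a) × f(c) ≥ 0, new interval: [2.234844, 2.249062]

After 6 iteration(s), the approximation is c_6 = 2.234844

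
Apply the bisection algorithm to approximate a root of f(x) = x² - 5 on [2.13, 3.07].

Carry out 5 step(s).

f(x) = x² - 5
Initial interval: [2.13, 3.07]

Iteration 1:
  c_1 = (2.130000 + 3.070000)/2 = 2.600000
  f(c_1) = f(2.600000) = 1.760000
  f(a) × f(c) < 0, new interval: [2.130000, 2.600000]
Iteration 2:
  c_2 = (2.130000 + 2.600000)/2 = 2.365000
  f(c_2) = f(2.365000) = 0.593225
  f(a) × f(c) < 0, new interval: [2.130000, 2.365000]
Iteration 3:
  c_3 = (2.130000 + 2.365000)/2 = 2.247500
  f(c_3) = f(2.247500) = 0.051256
  f(a) × f(c) < 0, new interval: [2.130000, 2.247500]
Iteration 4:
  c_4 = (2.130000 + 2.247500)/2 = 2.188750
  f(c_4) = f(2.188750) = -0.209373
  f(a) × f(c) ≥ 0, new interval: [2.188750, 2.247500]
Iteration 5:
  c_5 = (2.188750 + 2.247500)/2 = 2.218125
  f(c_5) = f(2.218125) = -0.079921
  f(a) × f(c) ≥ 0, new interval: [2.218125, 2.247500]

After 5 iteration(s), the approximation is c_5 = 2.218125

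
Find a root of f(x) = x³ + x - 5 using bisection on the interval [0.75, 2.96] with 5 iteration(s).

f(x) = x³ + x - 5
Initial interval: [0.75, 2.96]

Iteration 1:
  c_1 = (0.750000 + 2.960000)/2 = 1.855000
  f(c_1) = f(1.855000) = 3.238101
  f(a) × f(c) < 0, new interval: [0.750000, 1.855000]
Iteration 2:
  c_2 = (0.750000 + 1.855000)/2 = 1.302500
  f(c_2) = f(1.302500) = -1.487801
  f(a) × f(c) ≥ 0, new interval: [1.302500, 1.855000]
Iteration 3:
  c_3 = (1.302500 + 1.855000)/2 = 1.578750
  f(c_3) = f(1.578750) = 0.513708
  f(a) × f(c) < 0, new interval: [1.302500, 1.578750]
Iteration 4:
  c_4 = (1.302500 + 1.578750)/2 = 1.440625
  f(c_4) = f(1.440625) = -0.569501
  f(a) × f(c) ≥ 0, new interval: [1.440625, 1.578750]
Iteration 5:
  c_5 = (1.440625 + 1.578750)/2 = 1.509687
  f(c_5) = f(1.509687) = -0.049499
  f(a) × f(c) ≥ 0, new interval: [1.509687, 1.578750]

After 5 iteration(s), the approximation is c_5 = 1.509687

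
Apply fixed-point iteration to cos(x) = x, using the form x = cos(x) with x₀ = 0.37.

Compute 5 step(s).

Equation: cos(x) = x
Fixed-point form: x = cos(x)
x₀ = 0.37

x_1 = g(0.370000) = 0.932327
x_2 = g(0.932327) = 0.595967
x_3 = g(0.595967) = 0.827606
x_4 = g(0.827606) = 0.676640
x_5 = g(0.676640) = 0.779681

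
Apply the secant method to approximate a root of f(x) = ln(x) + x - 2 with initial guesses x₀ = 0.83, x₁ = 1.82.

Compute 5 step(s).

f(x) = ln(x) + x - 2
x₀ = 0.83, x₁ = 1.82

Secant formula: x_{n+1} = x_n - f(x_n)(x_n - x_{n-1})/(f(x_n) - f(x_{n-1}))

Iteration 1:
  f(0.830000) = -1.356330
  f(1.820000) = 0.418837
  x_2 = 1.820000 - 0.418837×(1.820000 - 0.830000)/(0.418837 - (-1.356330))
       = 1.586417
Iteration 2:
  f(1.820000) = 0.418837
  f(1.586417) = 0.047895
  x_3 = 1.586417 - 0.047895×(1.586417 - 1.820000)/(0.047895 - 0.418837)
       = 1.556257
Iteration 3:
  f(1.586417) = 0.047895
  f(1.556257) = -0.001459
  x_4 = 1.556257 - (-0.001459)×(1.556257 - 1.586417)/(-0.001459 - 0.047895)
       = 1.557149
Iteration 4:
  f(1.556257) = -0.001459
  f(1.557149) = 0.000005
  x_5 = 1.557149 - 0.000005×(1.557149 - 1.556257)/(0.000005 - (-0.001459))
       = 1.557146
Iteration 5:
  f(1.557149) = 0.000005
  f(1.557146) = 0.000000
  x_6 = 1.557146 - 0.000000×(1.557146 - 1.557149)/(0.000000 - 0.000005)
       = 1.557146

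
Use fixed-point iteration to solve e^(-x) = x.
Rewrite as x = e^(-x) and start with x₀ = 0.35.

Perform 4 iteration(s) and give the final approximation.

Equation: e^(-x) = x
Fixed-point form: x = e^(-x)
x₀ = 0.35

x_1 = g(0.350000) = 0.704688
x_2 = g(0.704688) = 0.494263
x_3 = g(0.494263) = 0.610020
x_4 = g(0.610020) = 0.543340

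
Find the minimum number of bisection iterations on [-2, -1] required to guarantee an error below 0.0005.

We need (b-a)/2^n ≤ 0.0005
(-1 - (-2))/2^n ≤ 0.0005
1/2^n ≤ 0.0005
2^n ≥ 2000
n ≥ log₂(2000) = 10.97
n ≥ 11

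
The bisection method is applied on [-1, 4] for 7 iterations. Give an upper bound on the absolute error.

Bisection error bound: |error| ≤ (b-a)/2^n
|error| ≤ (4 - (-1))/2^7 = 5/2^7
|error| ≤ 0.0390625000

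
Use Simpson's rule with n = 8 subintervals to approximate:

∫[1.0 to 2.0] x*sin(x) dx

f(x) = x*sin(x)
a = 1.0, b = 2.0, n = 8
h = (b - a)/n = 0.125000

Simpson's rule: (h/3)[f(x₀) + 4f(x₁) + 2f(x₂) + ... + f(xₙ)]

x_0 = 1.0000, f(x_0) = 0.841471, coefficient = 1
x_1 = 1.1250, f(x_1) = 1.015051, coefficient = 4
x_2 = 1.2500, f(x_2) = 1.186231, coefficient = 2
x_3 = 1.3750, f(x_3) = 1.348728, coefficient = 4
x_4 = 1.5000, f(x_4) = 1.496242, coefficient = 2
x_5 = 1.6250, f(x_5) = 1.622613, coefficient = 4
x_6 = 1.7500, f(x_6) = 1.721975, coefficient = 2
x_7 = 1.8750, f(x_7) = 1.788911, coefficient = 4
x_8 = 2.0000, f(x_8) = 1.818595, coefficient = 1

I ≈ (0.125000/3) × 34.570176 = 1.440424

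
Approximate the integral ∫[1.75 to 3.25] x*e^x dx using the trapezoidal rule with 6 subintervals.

f(x) = x*e^x
a = 1.75, b = 3.25, n = 6
h = (b - a)/n = 0.250000

Trapezoidal rule: (h/2)[f(x₀) + 2f(x₁) + 2f(x₂) + ... + f(xₙ)]

x_0 = 1.7500, f(x_0) = 10.070555, coefficient = 1
x_1 = 2.0000, f(x_1) = 14.778112, coefficient = 2
x_2 = 2.2500, f(x_2) = 21.347406, coefficient = 2
x_3 = 2.5000, f(x_3) = 30.456235, coefficient = 2
x_4 = 2.7500, f(x_4) = 43.017238, coefficient = 2
x_5 = 3.0000, f(x_5) = 60.256611, coefficient = 2
x_6 = 3.2500, f(x_6) = 83.818605, coefficient = 1

I ≈ (0.250000/2) × 433.600362 = 54.200045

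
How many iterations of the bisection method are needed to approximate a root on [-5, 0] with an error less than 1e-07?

We need (b-a)/2^n ≤ 1e-07
(0 - (-5))/2^n ≤ 1e-07
5/2^n ≤ 1e-07
2^n ≥ 50000000
n ≥ log₂(50000000) = 25.58
n ≥ 26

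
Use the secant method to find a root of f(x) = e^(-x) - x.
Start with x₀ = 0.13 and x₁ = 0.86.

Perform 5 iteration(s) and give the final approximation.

f(x) = e^(-x) - x
x₀ = 0.13, x₁ = 0.86

Secant formula: x_{n+1} = x_n - f(x_n)(x_n - x_{n-1})/(f(x_n) - f(x_{n-1}))

Iteration 1:
  f(0.130000) = 0.748095
  f(0.860000) = -0.436838
  x_2 = 0.860000 - (-0.436838)×(0.860000 - 0.130000)/(-0.436838 - 0.748095)
       = 0.590878
Iteration 2:
  f(0.860000) = -0.436838
  f(0.590878) = -0.037037
  x_3 = 0.590878 - (-0.037037)×(0.590878 - 0.860000)/(-0.037037 - (-0.436838))
       = 0.565947
Iteration 3:
  f(0.590878) = -0.037037
  f(0.565947) = 0.001876
  x_4 = 0.565947 - 0.001876×(0.565947 - 0.590878)/(0.001876 - (-0.037037))
       = 0.567148
Iteration 4:
  f(0.565947) = 0.001876
  f(0.567148) = -0.000008
  x_5 = 0.567148 - (-0.000008)×(0.567148 - 0.565947)/(-0.000008 - 0.001876)
       = 0.567143
Iteration 5:
  f(0.567148) = -0.000008
  f(0.567143) = 0.000000
  x_6 = 0.567143 - 0.000000×(0.567143 - 0.567148)/(0.000000 - (-0.000008))
       = 0.567143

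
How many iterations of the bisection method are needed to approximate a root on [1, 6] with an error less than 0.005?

We need (b-a)/2^n ≤ 0.005
(6 - 1)/2^n ≤ 0.005
5/2^n ≤ 0.005
2^n ≥ 1000
n ≥ log₂(1000) = 9.97
n ≥ 10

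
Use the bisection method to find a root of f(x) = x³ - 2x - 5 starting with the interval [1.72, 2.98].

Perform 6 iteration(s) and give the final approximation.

f(x) = x³ - 2x - 5
Initial interval: [1.72, 2.98]

Iteration 1:
  c_1 = (1.720000 + 2.980000)/2 = 2.350000
  f(c_1) = f(2.350000) = 3.277875
  f(a) × f(c) < 0, new interval: [1.720000, 2.350000]
Iteration 2:
  c_2 = (1.720000 + 2.350000)/2 = 2.035000
  f(c_2) = f(2.035000) = -0.642607
  f(a) × f(c) ≥ 0, new interval: [2.035000, 2.350000]
Iteration 3:
  c_3 = (2.035000 + 2.350000)/2 = 2.192500
  f(c_3) = f(2.192500) = 1.154471
  f(a) × f(c) < 0, new interval: [2.035000, 2.192500]
Iteration 4:
  c_4 = (2.035000 + 2.192500)/2 = 2.113750
  f(c_4) = f(2.113750) = 0.216606
  f(a) × f(c) < 0, new interval: [2.035000, 2.113750]
Iteration 5:
  c_5 = (2.035000 + 2.113750)/2 = 2.074375
  f(c_5) = f(2.074375) = -0.222649
  f(a) × f(c) ≥ 0, new interval: [2.074375, 2.113750]
Iteration 6:
  c_6 = (2.074375 + 2.113750)/2 = 2.094062
  f(c_6) = f(2.094062) = -0.005456
  f(a) × f(c) ≥ 0, new interval: [2.094062, 2.113750]

After 6 iteration(s), the approximation is c_6 = 2.094062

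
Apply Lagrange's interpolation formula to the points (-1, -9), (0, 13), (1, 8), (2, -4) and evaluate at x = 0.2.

Lagrange interpolation formula:
P(x) = Σ yᵢ × Lᵢ(x)
where Lᵢ(x) = Π_{j≠i} (x - xⱼ)/(xᵢ - xⱼ)

L_0(0.2) = (0.2 - 0)/(-1 - 0) × (0.2 - 1)/(-1 - 1) × (0.2 - 2)/(-1 - 2) = -0.048000
L_1(0.2) = (0.2 - (-1))/(0 - (-1)) × (0.2 - 1)/(0 - 1) × (0.2 - 2)/(0 - 2) = 0.864000
L_2(0.2) = (0.2 - (-1))/(1 - (-1)) × (0.2 - 0)/(1 - 0) × (0.2 - 2)/(1 - 2) = 0.216000
L_3(0.2) = (0.2 - (-1))/(2 - (-1)) × (0.2 - 0)/(2 - 0) × (0.2 - 1)/(2 - 1) = -0.032000

P(0.2) = (-9)×L_0(0.2) + 13×L_1(0.2) + 8×L_2(0.2) + (-4)×L_3(0.2)
P(0.2) = 13.520000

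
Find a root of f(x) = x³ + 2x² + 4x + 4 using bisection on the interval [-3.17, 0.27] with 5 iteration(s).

f(x) = x³ + 2x² + 4x + 4
Initial interval: [-3.17, 0.27]

Iteration 1:
  c_1 = (-3.170000 + 0.270000)/2 = -1.450000
  f(c_1) = f(-1.450000) = -0.643625
  f(a) × f(c) ≥ 0, new interval: [-1.450000, 0.270000]
Iteration 2:
  c_2 = (-1.450000 + 0.270000)/2 = -0.590000
  f(c_2) = f(-0.590000) = 2.130821
  f(a) × f(c) < 0, new interval: [-1.450000, -0.590000]
Iteration 3:
  c_3 = (-1.450000 + (-0.590000))/2 = -1.020000
  f(c_3) = f(-1.020000) = 0.939592
  f(a) × f(c) < 0, new interval: [-1.450000, -1.020000]
Iteration 4:
  c_4 = (-1.450000 + (-1.020000))/2 = -1.235000
  f(c_4) = f(-1.235000) = 0.226797
  f(a) × f(c) < 0, new interval: [-1.450000, -1.235000]
Iteration 5:
  c_5 = (-1.450000 + (-1.235000))/2 = -1.342500
  f(c_5) = f(-1.342500) = -0.184984
  f(a) × f(c) ≥ 0, new interval: [-1.342500, -1.235000]

After 5 iteration(s), the approximation is c_5 = -1.342500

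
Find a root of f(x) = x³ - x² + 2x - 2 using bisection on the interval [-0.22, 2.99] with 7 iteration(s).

f(x) = x³ - x² + 2x - 2
Initial interval: [-0.22, 2.99]

Iteration 1:
  c_1 = (-0.220000 + 2.990000)/2 = 1.385000
  f(c_1) = f(1.385000) = 1.508517
  f(a) × f(c) < 0, new interval: [-0.220000, 1.385000]
Iteration 2:
  c_2 = (-0.220000 + 1.385000)/2 = 0.582500
  f(c_2) = f(0.582500) = -0.976660
  f(a) × f(c) ≥ 0, new interval: [0.582500, 1.385000]
Iteration 3:
  c_3 = (0.582500 + 1.385000)/2 = 0.983750
  f(c_3) = f(0.983750) = -0.048226
  f(a) × f(c) ≥ 0, new interval: [0.983750, 1.385000]
Iteration 4:
  c_4 = (0.983750 + 1.385000)/2 = 1.184375
  f(c_4) = f(1.184375) = 0.627381
  f(a) × f(c) < 0, new interval: [0.983750, 1.184375]
Iteration 5:
  c_5 = (0.983750 + 1.184375)/2 = 1.084062
  f(c_5) = f(1.084062) = 0.266915
  f(a) × f(c) < 0, new interval: [0.983750, 1.084062]
Iteration 6:
  c_6 = (0.983750 + 1.084062)/2 = 1.033906
  f(c_6) = f(1.033906) = 0.104057
  f(a) × f(c) < 0, new interval: [0.983750, 1.033906]
Iteration 7:
  c_7 = (0.983750 + 1.033906)/2 = 1.008828
  f(c_7) = f(1.008828) = 0.026641
  f(a) × f(c) < 0, new interval: [0.983750, 1.008828]

After 7 iteration(s), the approximation is c_7 = 1.008828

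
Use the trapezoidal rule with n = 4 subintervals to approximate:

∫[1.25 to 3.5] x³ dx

f(x) = x³
a = 1.25, b = 3.5, n = 4
h = (b - a)/n = 0.562500

Trapezoidal rule: (h/2)[f(x₀) + 2f(x₁) + 2f(x₂) + ... + f(xₙ)]

x_0 = 1.2500, f(x_0) = 1.953125, coefficient = 1
x_1 = 1.8125, f(x_1) = 5.954346, coefficient = 2
x_2 = 2.3750, f(x_2) = 13.396484, coefficient = 2
x_3 = 2.9375, f(x_3) = 25.347412, coefficient = 2
x_4 = 3.5000, f(x_4) = 42.875000, coefficient = 1

I ≈ (0.562500/2) × 134.224609 = 37.750671
Exact value: 36.905273
Error: 0.845398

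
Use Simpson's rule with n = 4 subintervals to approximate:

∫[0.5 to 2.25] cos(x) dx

f(x) = cos(x)
a = 0.5, b = 2.25, n = 4
h = (b - a)/n = 0.437500

Simpson's rule: (h/3)[f(x₀) + 4f(x₁) + 2f(x₂) + ... + f(xₙ)]

x_0 = 0.5000, f(x_0) = 0.877583, coefficient = 1
x_1 = 0.9375, f(x_1) = 0.591805, coefficient = 4
x_2 = 1.3750, f(x_2) = 0.194548, coefficient = 2
x_3 = 1.8125, f(x_3) = -0.239357, coefficient = 4
x_4 = 2.2500, f(x_4) = -0.628174, coefficient = 1

I ≈ (0.437500/3) × 2.048296 = 0.298710
Exact value: 0.298648
Error: 0.000062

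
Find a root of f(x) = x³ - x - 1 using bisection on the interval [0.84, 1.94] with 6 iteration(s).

f(x) = x³ - x - 1
Initial interval: [0.84, 1.94]

Iteration 1:
  c_1 = (0.840000 + 1.940000)/2 = 1.390000
  f(c_1) = f(1.390000) = 0.295619
  f(a) × f(c) < 0, new interval: [0.840000, 1.390000]
Iteration 2:
  c_2 = (0.840000 + 1.390000)/2 = 1.115000
  f(c_2) = f(1.115000) = -0.728804
  f(a) × f(c) ≥ 0, new interval: [1.115000, 1.390000]
Iteration 3:
  c_3 = (1.115000 + 1.390000)/2 = 1.252500
  f(c_3) = f(1.252500) = -0.287633
  f(a) × f(c) ≥ 0, new interval: [1.252500, 1.390000]
Iteration 4:
  c_4 = (1.252500 + 1.390000)/2 = 1.321250
  f(c_4) = f(1.321250) = -0.014742
  f(a) × f(c) ≥ 0, new interval: [1.321250, 1.390000]
Iteration 5:
  c_5 = (1.321250 + 1.390000)/2 = 1.355625
  f(c_5) = f(1.355625) = 0.135633
  f(a) × f(c) < 0, new interval: [1.321250, 1.355625]
Iteration 6:
  c_6 = (1.321250 + 1.355625)/2 = 1.338437
  f(c_6) = f(1.338437) = 0.059259
  f(a) × f(c) < 0, new interval: [1.321250, 1.338437]

After 6 iteration(s), the approximation is c_6 = 1.338437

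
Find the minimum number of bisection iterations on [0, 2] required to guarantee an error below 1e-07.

We need (b-a)/2^n ≤ 1e-07
(2 - 0)/2^n ≤ 1e-07
2/2^n ≤ 1e-07
2^n ≥ 20000000
n ≥ log₂(20000000) = 24.25
n ≥ 25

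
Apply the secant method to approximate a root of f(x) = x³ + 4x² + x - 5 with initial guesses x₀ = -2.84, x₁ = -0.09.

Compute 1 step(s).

f(x) = x³ + 4x² + x - 5
x₀ = -2.84, x₁ = -0.09

Secant formula: x_{n+1} = x_n - f(x_n)(x_n - x_{n-1})/(f(x_n) - f(x_{n-1}))

Iteration 1:
  f(-2.840000) = 1.516096
  f(-0.090000) = -5.058329
  x_2 = -0.090000 - (-5.058329)×(-0.090000 - (-2.840000))/(-5.058329 - 1.516096)
       = -2.205836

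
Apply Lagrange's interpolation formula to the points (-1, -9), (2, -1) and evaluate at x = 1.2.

Lagrange interpolation formula:
P(x) = Σ yᵢ × Lᵢ(x)
where Lᵢ(x) = Π_{j≠i} (x - xⱼ)/(xᵢ - xⱼ)

L_0(1.2) = (1.2 - 2)/(-1 - 2) = 0.266667
L_1(1.2) = (1.2 - (-1))/(2 - (-1)) = 0.733333

P(1.2) = (-9)×L_0(1.2) + (-1)×L_1(1.2)
P(1.2) = -3.133333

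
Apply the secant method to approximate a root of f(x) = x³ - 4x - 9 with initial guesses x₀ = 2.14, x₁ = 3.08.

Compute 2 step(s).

f(x) = x³ - 4x - 9
x₀ = 2.14, x₁ = 3.08

Secant formula: x_{n+1} = x_n - f(x_n)(x_n - x_{n-1})/(f(x_n) - f(x_{n-1}))

Iteration 1:
  f(2.140000) = -7.759656
  f(3.080000) = 7.898112
  x_2 = 3.080000 - 7.898112×(3.080000 - 2.140000)/(7.898112 - (-7.759656))
       = 2.605844
Iteration 2:
  f(3.080000) = 7.898112
  f(2.605844) = -1.728594
  x_3 = 2.605844 - (-1.728594)×(2.605844 - 3.080000)/(-1.728594 - 7.898112)
       = 2.690985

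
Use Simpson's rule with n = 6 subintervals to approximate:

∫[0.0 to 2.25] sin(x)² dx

f(x) = sin(x)²
a = 0.0, b = 2.25, n = 6
h = (b - a)/n = 0.375000

Simpson's rule: (h/3)[f(x₀) + 4f(x₁) + 2f(x₂) + ... + f(xₙ)]

x_0 = 0.0000, f(x_0) = 0.000000, coefficient = 1
x_1 = 0.3750, f(x_1) = 0.134156, coefficient = 4
x_2 = 0.7500, f(x_2) = 0.464631, coefficient = 2
x_3 = 1.1250, f(x_3) = 0.814087, coefficient = 4
x_4 = 1.5000, f(x_4) = 0.994996, coefficient = 2
x_5 = 1.8750, f(x_5) = 0.910280, coefficient = 4
x_6 = 2.2500, f(x_6) = 0.605398, coefficient = 1

I ≈ (0.375000/3) × 10.958741 = 1.369843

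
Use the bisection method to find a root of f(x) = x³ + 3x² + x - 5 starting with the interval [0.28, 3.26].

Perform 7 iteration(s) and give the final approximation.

f(x) = x³ + 3x² + x - 5
Initial interval: [0.28, 3.26]

Iteration 1:
  c_1 = (0.280000 + 3.260000)/2 = 1.770000
  f(c_1) = f(1.770000) = 11.713933
  f(a) × f(c) < 0, new interval: [0.280000, 1.770000]
Iteration 2:
  c_2 = (0.280000 + 1.770000)/2 = 1.025000
  f(c_2) = f(1.025000) = 0.253766
  f(a) × f(c) < 0, new interval: [0.280000, 1.025000]
Iteration 3:
  c_3 = (0.280000 + 1.025000)/2 = 0.652500
  f(c_3) = f(0.652500) = -2.792425
  f(a) × f(c) ≥ 0, new interval: [0.652500, 1.025000]
Iteration 4:
  c_4 = (0.652500 + 1.025000)/2 = 0.838750
  f(c_4) = f(0.838750) = -1.460683
  f(a) × f(c) ≥ 0, new interval: [0.838750, 1.025000]
Iteration 5:
  c_5 = (0.838750 + 1.025000)/2 = 0.931875
  f(c_5) = f(0.931875) = -0.653720
  f(a) × f(c) ≥ 0, new interval: [0.931875, 1.025000]
Iteration 6:
  c_6 = (0.931875 + 1.025000)/2 = 0.978437
  f(c_6) = f(0.978437) = -0.212845
  f(a) × f(c) ≥ 0, new interval: [0.978437, 1.025000]
Iteration 7:
  c_7 = (0.978437 + 1.025000)/2 = 1.001719
  f(c_7) = f(1.001719) = 0.017205
  f(a) × f(c) < 0, new interval: [0.978437, 1.001719]

After 7 iteration(s), the approximation is c_7 = 1.001719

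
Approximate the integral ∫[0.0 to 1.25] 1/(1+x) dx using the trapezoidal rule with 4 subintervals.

f(x) = 1/(1+x)
a = 0.0, b = 1.25, n = 4
h = (b - a)/n = 0.312500

Trapezoidal rule: (h/2)[f(x₀) + 2f(x₁) + 2f(x₂) + ... + f(xₙ)]

x_0 = 0.0000, f(x_0) = 1.000000, coefficient = 1
x_1 = 0.3125, f(x_1) = 0.761905, coefficient = 2
x_2 = 0.6250, f(x_2) = 0.615385, coefficient = 2
x_3 = 0.9375, f(x_3) = 0.516129, coefficient = 2
x_4 = 1.2500, f(x_4) = 0.444444, coefficient = 1

I ≈ (0.312500/2) × 5.231281 = 0.817388
Exact value: 0.810930
Error: 0.006457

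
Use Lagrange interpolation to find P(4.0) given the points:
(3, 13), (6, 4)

Lagrange interpolation formula:
P(x) = Σ yᵢ × Lᵢ(x)
where Lᵢ(x) = Π_{j≠i} (x - xⱼ)/(xᵢ - xⱼ)

L_0(4.0) = (4.0 - 6)/(3 - 6) = 0.666667
L_1(4.0) = (4.0 - 3)/(6 - 3) = 0.333333

P(4.0) = 13×L_0(4.0) + 4×L_1(4.0)
P(4.0) = 10.000000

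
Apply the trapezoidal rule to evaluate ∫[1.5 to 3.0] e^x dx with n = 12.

f(x) = e^x
a = 1.5, b = 3.0, n = 12
h = (b - a)/n = 0.125000

Trapezoidal rule: (h/2)[f(x₀) + 2f(x₁) + 2f(x₂) + ... + f(xₙ)]

x_0 = 1.5000, f(x_0) = 4.481689, coefficient = 1
x_1 = 1.6250, f(x_1) = 5.078419, coefficient = 2
x_2 = 1.7500, f(x_2) = 5.754603, coefficient = 2
x_3 = 1.8750, f(x_3) = 6.520819, coefficient = 2
x_4 = 2.0000, f(x_4) = 7.389056, coefficient = 2
x_5 = 2.1250, f(x_5) = 8.372897, coefficient = 2
x_6 = 2.2500, f(x_6) = 9.487736, coefficient = 2
x_7 = 2.3750, f(x_7) = 10.751013, coefficient = 2
x_8 = 2.5000, f(x_8) = 12.182494, coefficient = 2
x_9 = 2.6250, f(x_9) = 13.804574, coefficient = 2
x_10 = 2.7500, f(x_10) = 15.642632, coefficient = 2
x_11 = 2.8750, f(x_11) = 17.725424, coefficient = 2
x_12 = 3.0000, f(x_12) = 20.085537, coefficient = 1

I ≈ (0.125000/2) × 249.986561 = 15.624160
Exact value: 15.603848
Error: 0.020312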